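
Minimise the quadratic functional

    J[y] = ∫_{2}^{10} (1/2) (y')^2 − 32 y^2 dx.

The Lagrangian is L = (1/2) (y')^2 − 32 y^2.
Compute ∂L/∂y = -64y, ∂L/∂y' = y'.
The Euler-Lagrange equation d/dx(∂L/∂y') − ∂L/∂y = 0 reduces to
    y'' + 64 y = 0.
Its general solution is
    y(x) = A sin(8x) + B cos(8x),
with A, B fixed by the endpoint conditions.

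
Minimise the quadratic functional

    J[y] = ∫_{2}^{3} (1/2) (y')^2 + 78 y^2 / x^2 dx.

The Lagrangian is L = (1/2) (y')^2 + 78 y^2 / x^2.
Compute ∂L/∂y = 156y/x^2, ∂L/∂y' = y'.
The Euler-Lagrange equation d/dx(∂L/∂y') − ∂L/∂y = 0 reduces to
    y'' − 156/x^2 · y = 0  (x > 0).
Its general solution is
    y(x) = A x^13 + B x^(-12),
with A, B fixed by the endpoint conditions.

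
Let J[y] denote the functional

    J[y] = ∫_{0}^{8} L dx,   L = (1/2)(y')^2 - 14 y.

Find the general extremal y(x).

The Lagrangian is L = (1/2)(y')^2 - 14 y.
∂L/∂y = -14.
∂L/∂y' = y'.
The Euler-Lagrange equation d/dx(∂L/∂y') − ∂L/∂y = 0 becomes:
    y'' + 14 = 0
General solution: y(x) = -7 x^2 + A x + B, where A and B are arbitrary constants fixed by the endpoint conditions.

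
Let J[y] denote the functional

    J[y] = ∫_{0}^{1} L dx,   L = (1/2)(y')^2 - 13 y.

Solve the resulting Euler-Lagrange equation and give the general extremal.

The Lagrangian is L = (1/2)(y')^2 - 13 y.
∂L/∂y = -13.
∂L/∂y' = y'.
The Euler-Lagrange equation d/dx(∂L/∂y') − ∂L/∂y = 0 becomes:
    y'' + 13 = 0
General solution: y(x) = -(13/2) x^2 + A x + B, where A and B are arbitrary constants fixed by the endpoint conditions.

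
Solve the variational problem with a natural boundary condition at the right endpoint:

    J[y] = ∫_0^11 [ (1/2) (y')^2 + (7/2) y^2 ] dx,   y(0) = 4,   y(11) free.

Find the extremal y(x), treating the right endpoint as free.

The Lagrangian L = (1/2) (y')^2 + (7/2) y^2 gives
    ∂L/∂y = 7 y,   ∂L/∂y' = y'.
Euler-Lagrange: y'' − 7 y = 0.
With k = sqrt(7), the general solution is
    y(x) = A cosh(sqrt(7) x) + B sinh(sqrt(7) x).
Fixed left endpoint y(0) = 4 ⇒ A = 4.
The right endpoint x = 11 is free, so the natural (transversality) condition is ∂L/∂y' |_{x=11} = 0, i.e. y'(11) = 0.
Compute y'(x) = A k sinh(k x) + B k cosh(k x), so
    y'(11) = A k sinh(k·11) + B k cosh(k·11) = 0
    ⇒ B = −A tanh(k·11) = − 4 tanh(sqrt(7)·11).
Therefore the extremal is
    y(x) = 4 cosh(sqrt(7) x) − 4 tanh(sqrt(7)·11) sinh(sqrt(7) x).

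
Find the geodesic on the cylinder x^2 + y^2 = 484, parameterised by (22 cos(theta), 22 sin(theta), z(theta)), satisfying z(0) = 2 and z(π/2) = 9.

Parameterise the cylinder of radius R = 22 as
    r(θ) = (22 cos θ, 22 sin θ, z(θ)).
The arc-length element is
    ds = sqrt(484 + (dz/dθ)^2) dθ,
so the Lagrangian is L = sqrt(484 + z'^2).
L depends on z' only, not on z or θ, so ∂L/∂z = 0 and
    ∂L/∂z' = z' / sqrt(484 + z'^2).
The Euler-Lagrange equation gives
    d/dθ( z' / sqrt(484 + z'^2) ) = 0,
so z' is constant. Integrating once:
    z(θ) = a θ + b,
a helix on the cylinder (a straight line when the cylinder is unrolled). The constants a, b are determined by the endpoint conditions.
With endpoint conditions z(0) = 2 and z(π/2) = 9: from z(0) = b we get b = 2, and a·π/2 + 2 = 9 gives a = 14/π, so
    z(θ) = (14/π) θ + 2.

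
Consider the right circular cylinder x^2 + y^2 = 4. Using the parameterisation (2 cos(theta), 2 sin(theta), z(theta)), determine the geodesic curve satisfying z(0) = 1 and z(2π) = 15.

Parameterise the cylinder of radius R = 2 as
    r(θ) = (2 cos θ, 2 sin θ, z(θ)).
The arc-length element is
    ds = sqrt(4 + (dz/dθ)^2) dθ,
so the Lagrangian is L = sqrt(4 + z'^2).
L depends on z' only, not on z or θ, so ∂L/∂z = 0 and
    ∂L/∂z' = z' / sqrt(4 + z'^2).
The Euler-Lagrange equation gives
    d/dθ( z' / sqrt(4 + z'^2) ) = 0,
so z' is constant. Integrating once:
    z(θ) = a θ + b,
a helix on the cylinder (a straight line when the cylinder is unrolled). The constants a, b are determined by the endpoint conditions.
With endpoint conditions z(0) = 1 and z(2π) = 15: from z(0) = b we get b = 1, and a·2π + 1 = 15 gives a = 7/π, so
    z(θ) = (7/π) θ + 1.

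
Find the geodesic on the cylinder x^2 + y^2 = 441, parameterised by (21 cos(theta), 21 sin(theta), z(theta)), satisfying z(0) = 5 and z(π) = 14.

Parameterise the cylinder of radius R = 21 as
    r(θ) = (21 cos θ, 21 sin θ, z(θ)).
The arc-length element is
    ds = sqrt(441 + (dz/dθ)^2) dθ,
so the Lagrangian is L = sqrt(441 + z'^2).
L depends on z' only, not on z or θ, so ∂L/∂z = 0 and
    ∂L/∂z' = z' / sqrt(441 + z'^2).
The Euler-Lagrange equation gives
    d/dθ( z' / sqrt(441 + z'^2) ) = 0,
so z' is constant. Integrating once:
    z(θ) = a θ + b,
a helix on the cylinder (a straight line when the cylinder is unrolled). The constants a, b are determined by the endpoint conditions.
With endpoint conditions z(0) = 5 and z(π) = 14: from z(0) = b we get b = 5, and a·π + 5 = 14 gives a = 9/π, so
    z(θ) = (9/π) θ + 5.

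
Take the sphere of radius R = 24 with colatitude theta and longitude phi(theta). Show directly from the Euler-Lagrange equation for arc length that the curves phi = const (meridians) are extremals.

On the sphere of radius R = 24 with spherical coordinates (θ, φ), the induced metric is
    ds^2 = 576(dθ^2 + sin^2(θ) dφ^2).
Using θ as the parameter, the arc-length functional becomes
    J[φ] = ∫ 24 sqrt(1 + sin^2(θ) (dφ/dθ)^2) dθ.
So L = 24 sqrt(1 + sin^2(θ) φ'^2). Compute
    ∂L/∂φ = 0  (L has no explicit φ dependence),
    ∂L/∂φ' = 24 sin^2(θ) φ' / sqrt(1 + sin^2(θ) φ'^2).
For the candidate φ(θ) = c (constant), φ' = 0, so ∂L/∂φ' evaluated along the candidate vanishes, and ∂L/∂φ is identically zero. Hence
    d/dθ(∂L/∂φ') − ∂L/∂φ = 0
is satisfied. Therefore meridians φ = const are extremals of arc length — they are geodesics on the sphere.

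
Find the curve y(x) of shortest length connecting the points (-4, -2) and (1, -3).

Arc-length functional: J[y] = ∫ sqrt(1 + (y')^2) dx.
Lagrangian L = sqrt(1 + (y')^2) has no explicit y dependence, so ∂L/∂y = 0 and the Euler-Lagrange equation gives
    d/dx( y' / sqrt(1 + (y')^2) ) = 0  ⇒  y' / sqrt(1 + (y')^2) = const.
Hence y' is constant, so y(x) is affine.
Fitting the endpoints (-4, -2) and (1, -3):
    slope m = ((-3) − (-2)) / (1 − (-4)) = -1/5,
    intercept c = (-2) − m·(-4) = -14/5.
Extremal: y(x) = (-1/5) x - 14/5.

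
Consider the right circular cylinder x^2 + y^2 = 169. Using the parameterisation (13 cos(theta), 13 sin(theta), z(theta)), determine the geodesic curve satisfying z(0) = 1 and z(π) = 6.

Parameterise the cylinder of radius R = 13 as
    r(θ) = (13 cos θ, 13 sin θ, z(θ)).
The arc-length element is
    ds = sqrt(169 + (dz/dθ)^2) dθ,
so the Lagrangian is L = sqrt(169 + z'^2).
L depends on z' only, not on z or θ, so ∂L/∂z = 0 and
    ∂L/∂z' = z' / sqrt(169 + z'^2).
The Euler-Lagrange equation gives
    d/dθ( z' / sqrt(169 + z'^2) ) = 0,
so z' is constant. Integrating once:
    z(θ) = a θ + b,
a helix on the cylinder (a straight line when the cylinder is unrolled). The constants a, b are determined by the endpoint conditions.
With endpoint conditions z(0) = 1 and z(π) = 6: from z(0) = b we get b = 1, and a·π + 1 = 6 gives a = 5/π, so
    z(θ) = (5/π) θ + 1.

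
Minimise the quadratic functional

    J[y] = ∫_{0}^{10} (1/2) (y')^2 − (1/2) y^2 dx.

The Lagrangian is L = (1/2) (y')^2 − (1/2) y^2.
Compute ∂L/∂y = -y, ∂L/∂y' = y'.
The Euler-Lagrange equation d/dx(∂L/∂y') − ∂L/∂y = 0 reduces to
    y'' + y = 0.
Its general solution is
    y(x) = A sin(x) + B cos(x),
with A, B fixed by the endpoint conditions.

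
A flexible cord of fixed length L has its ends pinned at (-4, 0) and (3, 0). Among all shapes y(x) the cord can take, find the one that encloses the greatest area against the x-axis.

Set up the augmented Lagrangian using a multiplier λ for the length constraint:
    F(y, y') = y − λ sqrt(1 + y'^2).
F has no explicit x dependence, so the Beltrami identity yields a first integral
    F − y' ∂F/∂y' = C.
Compute ∂F/∂y' = −λ y' / sqrt(1 + y'^2). Then
    y − λ sqrt(1 + y'^2) + λ y'^2 / sqrt(1 + y'^2) = C
    ⇒  y − λ / sqrt(1 + y'^2) = C.
Solving for y' and integrating gives
    (x − a)^2 + (y − b)^2 = λ^2,
a circular arc of radius λ. The constants a, b are determined by the endpoint conditions y(-4) = y(3) = 0, and λ is fixed implicitly by the length constraint
    ∫_{-4}^{3} sqrt(1 + y'^2) dx = L.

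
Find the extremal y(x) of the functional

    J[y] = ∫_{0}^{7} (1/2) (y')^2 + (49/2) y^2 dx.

The Lagrangian is L = (1/2) (y')^2 + (49/2) y^2.
Compute ∂L/∂y = 49y, ∂L/∂y' = y'.
The Euler-Lagrange equation d/dx(∂L/∂y') − ∂L/∂y = 0 reduces to
    y'' − 49 y = 0.
Its general solution is
    y(x) = A e^(7x) + B e^(−7x),
with A, B fixed by the endpoint conditions.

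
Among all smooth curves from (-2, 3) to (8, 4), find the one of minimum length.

Arc-length functional: J[y] = ∫ sqrt(1 + (y')^2) dx.
Lagrangian L = sqrt(1 + (y')^2) has no explicit y dependence, so ∂L/∂y = 0 and the Euler-Lagrange equation gives
    d/dx( y' / sqrt(1 + (y')^2) ) = 0  ⇒  y' / sqrt(1 + (y')^2) = const.
Hence y' is constant, so y(x) is affine.
Fitting the endpoints (-2, 3) and (8, 4):
    slope m = (4 − 3) / (8 − (-2)) = 1/10,
    intercept c = 3 − m·(-2) = 16/5.
Extremal: y(x) = (1/10) x + 16/5.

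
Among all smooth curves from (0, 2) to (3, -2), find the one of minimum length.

Arc-length functional: J[y] = ∫ sqrt(1 + (y')^2) dx.
Lagrangian L = sqrt(1 + (y')^2) has no explicit y dependence, so ∂L/∂y = 0 and the Euler-Lagrange equation gives
    d/dx( y' / sqrt(1 + (y')^2) ) = 0  ⇒  y' / sqrt(1 + (y')^2) = const.
Hence y' is constant, so y(x) is affine.
Fitting the endpoints (0, 2) and (3, -2):
    slope m = ((-2) − 2) / (3 − 0) = -4/3,
    intercept c = 2 − m·0 = 2.
Extremal: y(x) = (-4/3) x + 2.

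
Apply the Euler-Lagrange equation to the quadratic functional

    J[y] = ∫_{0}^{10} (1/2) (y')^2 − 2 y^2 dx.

The Lagrangian is L = (1/2) (y')^2 − 2 y^2.
Compute ∂L/∂y = -4y, ∂L/∂y' = y'.
The Euler-Lagrange equation d/dx(∂L/∂y') − ∂L/∂y = 0 reduces to
    y'' + 4 y = 0.
Its general solution is
    y(x) = A sin(2x) + B cos(2x),
with A, B fixed by the endpoint conditions.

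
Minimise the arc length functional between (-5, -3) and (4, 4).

Arc-length functional: J[y] = ∫ sqrt(1 + (y')^2) dx.
Lagrangian L = sqrt(1 + (y')^2) has no explicit y dependence, so ∂L/∂y = 0 and the Euler-Lagrange equation gives
    d/dx( y' / sqrt(1 + (y')^2) ) = 0  ⇒  y' / sqrt(1 + (y')^2) = const.
Hence y' is constant, so y(x) is affine.
Fitting the endpoints (-5, -3) and (4, 4):
    slope m = (4 − (-3)) / (4 − (-5)) = 7/9,
    intercept c = (-3) − m·(-5) = 8/9.
Extremal: y(x) = (7/9) x + 8/9.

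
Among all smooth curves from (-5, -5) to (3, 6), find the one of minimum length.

Arc-length functional: J[y] = ∫ sqrt(1 + (y')^2) dx.
Lagrangian L = sqrt(1 + (y')^2) has no explicit y dependence, so ∂L/∂y = 0 and the Euler-Lagrange equation gives
    d/dx( y' / sqrt(1 + (y')^2) ) = 0  ⇒  y' / sqrt(1 + (y')^2) = const.
Hence y' is constant, so y(x) is affine.
Fitting the endpoints (-5, -5) and (3, 6):
    slope m = (6 − (-5)) / (3 − (-5)) = 11/8,
    intercept c = (-5) − m·(-5) = 15/8.
Extremal: y(x) = (11/8) x + 15/8.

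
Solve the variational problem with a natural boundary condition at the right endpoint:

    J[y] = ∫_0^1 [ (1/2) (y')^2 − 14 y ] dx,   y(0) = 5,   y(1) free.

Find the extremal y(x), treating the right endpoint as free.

The Lagrangian L = (1/2) (y')^2 − 14 y gives
    ∂L/∂y = −14,   ∂L/∂y' = y'.
Euler-Lagrange: d/dx(y') − (−14) = 0, i.e. y'' + 14 = 0, so
    y(x) = −(14/2) x^2 + C1 x + C2.
Fixed left endpoint y(0) = 5 ⇒ C2 = 5.
The right endpoint x = 1 is free, so the natural (transversality) condition is ∂L/∂y' |_{x=1} = 0, i.e. y'(1) = 0.
Compute y'(x) = −14 x + C1, so y'(1) = −14 + C1 = 0 ⇒ C1 = 14.
Therefore the extremal is
    y(x) = −7 x^2 + 14 x + 5.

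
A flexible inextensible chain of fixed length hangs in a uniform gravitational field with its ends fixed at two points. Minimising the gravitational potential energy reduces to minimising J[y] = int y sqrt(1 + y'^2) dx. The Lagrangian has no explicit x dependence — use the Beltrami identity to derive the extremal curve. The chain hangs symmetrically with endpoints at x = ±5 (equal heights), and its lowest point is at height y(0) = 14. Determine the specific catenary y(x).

The Lagrangian L(y, y') = y sqrt(1 + y'^2) has no explicit x dependence, so the Beltrami identity applies:
    L − y' ∂L/∂y' = C.
Compute ∂L/∂y' = y · y' / sqrt(1 + y'^2). Then
    L − y' ∂L/∂y'
    = y sqrt(1 + y'^2) − y · y'^2 / sqrt(1 + y'^2)
    = y (1 + y'^2 − y'^2) / sqrt(1 + y'^2)
    = y / sqrt(1 + y'^2) = C.
Squaring gives y^2 = C^2 (1 + y'^2), i.e.
    y'^2 = y^2 / C^2 − 1.
Separating variables,
    dy / sqrt(y^2 − C^2) = dx / C,
and integrating gives arccosh(y / C) = (x − a)/C, so
    y(x) = C cosh((x − a)/C),
the catenary. The constants C and a are fixed by the two endpoint conditions (and, for the hanging-chain problem, the length constraint selects C).
Now fit the given data. The endpoints x = ±5 are symmetric at equal height, so the catenary is even about its minimum: a = 0 and y(x) = C cosh(x/C). The lowest point is y(0) = C cosh(0) = C, and we are told y(0) = 14, so C = 14. Therefore
    y(x) = 14 cosh(x/14),
and at the endpoints
    y(±5) = 14 cosh(5/14).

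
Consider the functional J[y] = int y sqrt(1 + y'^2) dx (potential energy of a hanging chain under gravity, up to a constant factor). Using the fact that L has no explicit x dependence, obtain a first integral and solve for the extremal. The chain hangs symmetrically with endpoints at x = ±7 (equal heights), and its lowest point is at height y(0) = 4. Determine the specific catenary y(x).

The Lagrangian L(y, y') = y sqrt(1 + y'^2) has no explicit x dependence, so the Beltrami identity applies:
    L − y' ∂L/∂y' = C.
Compute ∂L/∂y' = y · y' / sqrt(1 + y'^2). Then
    L − y' ∂L/∂y'
    = y sqrt(1 + y'^2) − y · y'^2 / sqrt(1 + y'^2)
    = y (1 + y'^2 − y'^2) / sqrt(1 + y'^2)
    = y / sqrt(1 + y'^2) = C.
Squaring gives y^2 = C^2 (1 + y'^2), i.e.
    y'^2 = y^2 / C^2 − 1.
Separating variables,
    dy / sqrt(y^2 − C^2) = dx / C,
and integrating gives arccosh(y / C) = (x − a)/C, so
    y(x) = C cosh((x − a)/C),
the catenary. The constants C and a are fixed by the two endpoint conditions (and, for the hanging-chain problem, the length constraint selects C).
Now fit the given data. The endpoints x = ±7 are symmetric at equal height, so the catenary is even about its minimum: a = 0 and y(x) = C cosh(x/C). The lowest point is y(0) = C cosh(0) = C, and we are told y(0) = 4, so C = 4. Therefore
    y(x) = 4 cosh(x/4),
and at the endpoints
    y(±7) = 4 cosh(7/4).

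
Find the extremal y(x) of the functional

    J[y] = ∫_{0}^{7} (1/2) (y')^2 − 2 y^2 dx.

The Lagrangian is L = (1/2) (y')^2 − 2 y^2.
Compute ∂L/∂y = -4y, ∂L/∂y' = y'.
The Euler-Lagrange equation d/dx(∂L/∂y') − ∂L/∂y = 0 reduces to
    y'' + 4 y = 0.
Its general solution is
    y(x) = A sin(2x) + B cos(2x),
with A, B fixed by the endpoint conditions.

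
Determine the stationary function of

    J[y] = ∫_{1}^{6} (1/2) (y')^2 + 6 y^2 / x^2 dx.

The Lagrangian is L = (1/2) (y')^2 + 6 y^2 / x^2.
Compute ∂L/∂y = 12y/x^2, ∂L/∂y' = y'.
The Euler-Lagrange equation d/dx(∂L/∂y') − ∂L/∂y = 0 reduces to
    y'' − 12/x^2 · y = 0  (x > 0).
Its general solution is
    y(x) = A x^4 + B x^(-3),
with A, B fixed by the endpoint conditions.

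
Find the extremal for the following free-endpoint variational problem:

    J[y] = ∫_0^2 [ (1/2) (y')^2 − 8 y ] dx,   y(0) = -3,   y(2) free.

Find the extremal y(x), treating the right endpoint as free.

The Lagrangian L = (1/2) (y')^2 − 8 y gives
    ∂L/∂y = −8,   ∂L/∂y' = y'.
Euler-Lagrange: d/dx(y') − (−8) = 0, i.e. y'' + 8 = 0, so
    y(x) = −(8/2) x^2 + C1 x + C2.
Fixed left endpoint y(0) = -3 ⇒ C2 = -3.
The right endpoint x = 2 is free, so the natural (transversality) condition is ∂L/∂y' |_{x=2} = 0, i.e. y'(2) = 0.
Compute y'(x) = −8 x + C1, so y'(2) = −16 + C1 = 0 ⇒ C1 = 16.
Therefore the extremal is
    y(x) = −4 x^2 + 16 x − 3.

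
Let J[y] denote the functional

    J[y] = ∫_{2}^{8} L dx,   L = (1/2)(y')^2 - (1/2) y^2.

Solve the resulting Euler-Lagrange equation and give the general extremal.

The Lagrangian is L = (1/2)(y')^2 - (1/2) y^2.
∂L/∂y = -y.
∂L/∂y' = y'.
The Euler-Lagrange equation d/dx(∂L/∂y') − ∂L/∂y = 0 becomes:
    y'' + y = 0
General solution: y(x) = A sin(x) + B cos(x), where A and B are arbitrary constants fixed by the endpoint conditions.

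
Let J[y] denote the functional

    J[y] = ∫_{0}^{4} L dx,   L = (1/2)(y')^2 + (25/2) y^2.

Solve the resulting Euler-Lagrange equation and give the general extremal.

The Lagrangian is L = (1/2)(y')^2 + (25/2) y^2.
∂L/∂y = 25y.
∂L/∂y' = y'.
The Euler-Lagrange equation d/dx(∂L/∂y') − ∂L/∂y = 0 becomes:
    y'' - 25 y = 0
General solution: y(x) = A e^(5x) + B e^(-5x), where A and B are arbitrary constants fixed by the endpoint conditions.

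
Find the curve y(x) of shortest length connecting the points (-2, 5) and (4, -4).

Arc-length functional: J[y] = ∫ sqrt(1 + (y')^2) dx.
Lagrangian L = sqrt(1 + (y')^2) has no explicit y dependence, so ∂L/∂y = 0 and the Euler-Lagrange equation gives
    d/dx( y' / sqrt(1 + (y')^2) ) = 0  ⇒  y' / sqrt(1 + (y')^2) = const.
Hence y' is constant, so y(x) is affine.
Fitting the endpoints (-2, 5) and (4, -4):
    slope m = ((-4) − 5) / (4 − (-2)) = -3/2,
    intercept c = 5 − m·(-2) = 2.
Extremal: y(x) = (-3/2) x + 2.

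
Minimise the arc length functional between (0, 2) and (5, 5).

Arc-length functional: J[y] = ∫ sqrt(1 + (y')^2) dx.
Lagrangian L = sqrt(1 + (y')^2) has no explicit y dependence, so ∂L/∂y = 0 and the Euler-Lagrange equation gives
    d/dx( y' / sqrt(1 + (y')^2) ) = 0  ⇒  y' / sqrt(1 + (y')^2) = const.
Hence y' is constant, so y(x) is affine.
Fitting the endpoints (0, 2) and (5, 5):
    slope m = (5 − 2) / (5 − 0) = 3/5,
    intercept c = 2 − m·0 = 2.
Extremal: y(x) = (3/5) x + 2.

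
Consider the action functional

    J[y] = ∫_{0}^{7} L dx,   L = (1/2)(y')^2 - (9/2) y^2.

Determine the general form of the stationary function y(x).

The Lagrangian is L = (1/2)(y')^2 - (9/2) y^2.
∂L/∂y = -9y.
∂L/∂y' = y'.
The Euler-Lagrange equation d/dx(∂L/∂y') − ∂L/∂y = 0 becomes:
    y'' + 9 y = 0
General solution: y(x) = A sin(3x) + B cos(3x), where A and B are arbitrary constants fixed by the endpoint conditions.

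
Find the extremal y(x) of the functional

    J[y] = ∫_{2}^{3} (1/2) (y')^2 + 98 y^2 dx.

The Lagrangian is L = (1/2) (y')^2 + 98 y^2.
Compute ∂L/∂y = 196y, ∂L/∂y' = y'.
The Euler-Lagrange equation d/dx(∂L/∂y') − ∂L/∂y = 0 reduces to
    y'' − 196 y = 0.
Its general solution is
    y(x) = A e^(14x) + B e^(−14x),
with A, B fixed by the endpoint conditions.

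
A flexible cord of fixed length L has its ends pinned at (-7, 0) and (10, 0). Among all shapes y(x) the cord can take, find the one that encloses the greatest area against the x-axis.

Set up the augmented Lagrangian using a multiplier λ for the length constraint:
    F(y, y') = y − λ sqrt(1 + y'^2).
F has no explicit x dependence, so the Beltrami identity yields a first integral
    F − y' ∂F/∂y' = C.
Compute ∂F/∂y' = −λ y' / sqrt(1 + y'^2). Then
    y − λ sqrt(1 + y'^2) + λ y'^2 / sqrt(1 + y'^2) = C
    ⇒  y − λ / sqrt(1 + y'^2) = C.
Solving for y' and integrating gives
    (x − a)^2 + (y − b)^2 = λ^2,
a circular arc of radius λ. The constants a, b are determined by the endpoint conditions y(-7) = y(10) = 0, and λ is fixed implicitly by the length constraint
    ∫_{-7}^{10} sqrt(1 + y'^2) dx = L.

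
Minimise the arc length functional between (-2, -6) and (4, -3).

Arc-length functional: J[y] = ∫ sqrt(1 + (y')^2) dx.
Lagrangian L = sqrt(1 + (y')^2) has no explicit y dependence, so ∂L/∂y = 0 and the Euler-Lagrange equation gives
    d/dx( y' / sqrt(1 + (y')^2) ) = 0  ⇒  y' / sqrt(1 + (y')^2) = const.
Hence y' is constant, so y(x) is affine.
Fitting the endpoints (-2, -6) and (4, -3):
    slope m = ((-3) − (-6)) / (4 − (-2)) = 1/2,
    intercept c = (-6) − m·(-2) = -5.
Extremal: y(x) = (1/2) x - 5.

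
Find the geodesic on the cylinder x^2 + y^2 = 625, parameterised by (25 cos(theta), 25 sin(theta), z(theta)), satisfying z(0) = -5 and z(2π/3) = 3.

Parameterise the cylinder of radius R = 25 as
    r(θ) = (25 cos θ, 25 sin θ, z(θ)).
The arc-length element is
    ds = sqrt(625 + (dz/dθ)^2) dθ,
so the Lagrangian is L = sqrt(625 + z'^2).
L depends on z' only, not on z or θ, so ∂L/∂z = 0 and
    ∂L/∂z' = z' / sqrt(625 + z'^2).
The Euler-Lagrange equation gives
    d/dθ( z' / sqrt(625 + z'^2) ) = 0,
so z' is constant. Integrating once:
    z(θ) = a θ + b,
a helix on the cylinder (a straight line when the cylinder is unrolled). The constants a, b are determined by the endpoint conditions.
With endpoint conditions z(0) = -5 and z(2π/3) = 3: from z(0) = b we get b = -5, and a·2π/3 + -5 = 3 gives a = 12/π, so
    z(θ) = (12/π) θ − 5.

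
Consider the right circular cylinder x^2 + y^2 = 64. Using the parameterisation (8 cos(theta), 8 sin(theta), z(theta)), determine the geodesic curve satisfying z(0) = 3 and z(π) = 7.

Parameterise the cylinder of radius R = 8 as
    r(θ) = (8 cos θ, 8 sin θ, z(θ)).
The arc-length element is
    ds = sqrt(64 + (dz/dθ)^2) dθ,
so the Lagrangian is L = sqrt(64 + z'^2).
L depends on z' only, not on z or θ, so ∂L/∂z = 0 and
    ∂L/∂z' = z' / sqrt(64 + z'^2).
The Euler-Lagrange equation gives
    d/dθ( z' / sqrt(64 + z'^2) ) = 0,
so z' is constant. Integrating once:
    z(θ) = a θ + b,
a helix on the cylinder (a straight line when the cylinder is unrolled). The constants a, b are determined by the endpoint conditions.
With endpoint conditions z(0) = 3 and z(π) = 7: from z(0) = b we get b = 3, and a·π + 3 = 7 gives a = 4/π, so
    z(θ) = (4/π) θ + 3.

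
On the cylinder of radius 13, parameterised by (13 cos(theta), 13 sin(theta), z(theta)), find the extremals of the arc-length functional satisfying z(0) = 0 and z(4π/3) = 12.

Parameterise the cylinder of radius R = 13 as
    r(θ) = (13 cos θ, 13 sin θ, z(θ)).
The arc-length element is
    ds = sqrt(169 + (dz/dθ)^2) dθ,
so the Lagrangian is L = sqrt(169 + z'^2).
L depends on z' only, not on z or θ, so ∂L/∂z = 0 and
    ∂L/∂z' = z' / sqrt(169 + z'^2).
The Euler-Lagrange equation gives
    d/dθ( z' / sqrt(169 + z'^2) ) = 0,
so z' is constant. Integrating once:
    z(θ) = a θ + b,
a helix on the cylinder (a straight line when the cylinder is unrolled). The constants a, b are determined by the endpoint conditions.
With endpoint conditions z(0) = 0 and z(4π/3) = 12: from z(0) = b we get b = 0, and a·4π/3 + 0 = 12 gives a = 9/π, so
    z(θ) = (9/π) θ.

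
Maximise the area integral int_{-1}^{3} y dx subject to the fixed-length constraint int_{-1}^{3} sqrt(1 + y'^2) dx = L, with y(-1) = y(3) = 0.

Set up the augmented Lagrangian using a multiplier λ for the length constraint:
    F(y, y') = y − λ sqrt(1 + y'^2).
F has no explicit x dependence, so the Beltrami identity yields a first integral
    F − y' ∂F/∂y' = C.
Compute ∂F/∂y' = −λ y' / sqrt(1 + y'^2). Then
    y − λ sqrt(1 + y'^2) + λ y'^2 / sqrt(1 + y'^2) = C
    ⇒  y − λ / sqrt(1 + y'^2) = C.
Solving for y' and integrating gives
    (x − a)^2 + (y − b)^2 = λ^2,
a circular arc of radius λ. The constants a, b are determined by the endpoint conditions y(-1) = y(3) = 0, and λ is fixed implicitly by the length constraint
    ∫_{-1}^{3} sqrt(1 + y'^2) dx = L.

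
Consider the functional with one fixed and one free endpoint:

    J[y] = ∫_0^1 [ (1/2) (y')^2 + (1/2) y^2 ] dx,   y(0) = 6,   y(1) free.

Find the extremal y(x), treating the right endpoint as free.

The Lagrangian L = (1/2) (y')^2 + (1/2) y^2 gives
    ∂L/∂y = 1 y,   ∂L/∂y' = y'.
Euler-Lagrange: y'' − y = 0.
With k = 1, the general solution is
    y(x) = A cosh(x) + B sinh(x).
Fixed left endpoint y(0) = 6 ⇒ A = 6.
The right endpoint x = 1 is free, so the natural (transversality) condition is ∂L/∂y' |_{x=1} = 0, i.e. y'(1) = 0.
Compute y'(x) = A k sinh(k x) + B k cosh(k x), so
    y'(1) = A k sinh(k·1) + B k cosh(k·1) = 0
    ⇒ B = −A tanh(k·1) = − 6 tanh(1·1).
Therefore the extremal is
    y(x) = 6 cosh(1 x) − 6 tanh(1·1) sinh(1 x).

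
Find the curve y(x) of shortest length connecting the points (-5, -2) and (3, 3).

Arc-length functional: J[y] = ∫ sqrt(1 + (y')^2) dx.
Lagrangian L = sqrt(1 + (y')^2) has no explicit y dependence, so ∂L/∂y = 0 and the Euler-Lagrange equation gives
    d/dx( y' / sqrt(1 + (y')^2) ) = 0  ⇒  y' / sqrt(1 + (y')^2) = const.
Hence y' is constant, so y(x) is affine.
Fitting the endpoints (-5, -2) and (3, 3):
    slope m = (3 − (-2)) / (3 − (-5)) = 5/8,
    intercept c = (-2) − m·(-5) = 9/8.
Extremal: y(x) = (5/8) x + 9/8.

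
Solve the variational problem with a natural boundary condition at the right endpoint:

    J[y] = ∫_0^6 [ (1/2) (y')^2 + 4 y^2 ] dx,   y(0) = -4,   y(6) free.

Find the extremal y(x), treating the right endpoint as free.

The Lagrangian L = (1/2) (y')^2 + 4 y^2 gives
    ∂L/∂y = 8 y,   ∂L/∂y' = y'.
Euler-Lagrange: y'' − 8 y = 0.
With k = sqrt(8), the general solution is
    y(x) = A cosh(sqrt(8) x) + B sinh(sqrt(8) x).
Fixed left endpoint y(0) = -4 ⇒ A = -4.
The right endpoint x = 6 is free, so the natural (transversality) condition is ∂L/∂y' |_{x=6} = 0, i.e. y'(6) = 0.
Compute y'(x) = A k sinh(k x) + B k cosh(k x), so
    y'(6) = A k sinh(k·6) + B k cosh(k·6) = 0
    ⇒ B = −A tanh(k·6) = 4 tanh(sqrt(8)·6).
Therefore the extremal is
    y(x) = −4 cosh(sqrt(8) x) + 4 tanh(sqrt(8)·6) sinh(sqrt(8) x).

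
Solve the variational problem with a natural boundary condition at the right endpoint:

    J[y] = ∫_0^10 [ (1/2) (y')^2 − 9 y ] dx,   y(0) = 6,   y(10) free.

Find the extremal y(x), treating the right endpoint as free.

The Lagrangian L = (1/2) (y')^2 − 9 y gives
    ∂L/∂y = −9,   ∂L/∂y' = y'.
Euler-Lagrange: d/dx(y') − (−9) = 0, i.e. y'' + 9 = 0, so
    y(x) = −(9/2) x^2 + C1 x + C2.
Fixed left endpoint y(0) = 6 ⇒ C2 = 6.
The right endpoint x = 10 is free, so the natural (transversality) condition is ∂L/∂y' |_{x=10} = 0, i.e. y'(10) = 0.
Compute y'(x) = −9 x + C1, so y'(10) = −90 + C1 = 0 ⇒ C1 = 90.
Therefore the extremal is
    y(x) = −(9/2) x^2 + 90 x + 6.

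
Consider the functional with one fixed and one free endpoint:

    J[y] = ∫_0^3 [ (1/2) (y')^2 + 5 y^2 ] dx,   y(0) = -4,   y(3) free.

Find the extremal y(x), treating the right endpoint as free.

The Lagrangian L = (1/2) (y')^2 + 5 y^2 gives
    ∂L/∂y = 10 y,   ∂L/∂y' = y'.
Euler-Lagrange: y'' − 10 y = 0.
With k = sqrt(10), the general solution is
    y(x) = A cosh(sqrt(10) x) + B sinh(sqrt(10) x).
Fixed left endpoint y(0) = -4 ⇒ A = -4.
The right endpoint x = 3 is free, so the natural (transversality) condition is ∂L/∂y' |_{x=3} = 0, i.e. y'(3) = 0.
Compute y'(x) = A k sinh(k x) + B k cosh(k x), so
    y'(3) = A k sinh(k·3) + B k cosh(k·3) = 0
    ⇒ B = −A tanh(k·3) = 4 tanh(sqrt(10)·3).
Therefore the extremal is
    y(x) = −4 cosh(sqrt(10) x) + 4 tanh(sqrt(10)·3) sinh(sqrt(10) x).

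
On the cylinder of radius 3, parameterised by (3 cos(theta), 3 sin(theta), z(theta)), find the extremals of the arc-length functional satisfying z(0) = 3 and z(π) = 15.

Parameterise the cylinder of radius R = 3 as
    r(θ) = (3 cos θ, 3 sin θ, z(θ)).
The arc-length element is
    ds = sqrt(9 + (dz/dθ)^2) dθ,
so the Lagrangian is L = sqrt(9 + z'^2).
L depends on z' only, not on z or θ, so ∂L/∂z = 0 and
    ∂L/∂z' = z' / sqrt(9 + z'^2).
The Euler-Lagrange equation gives
    d/dθ( z' / sqrt(9 + z'^2) ) = 0,
so z' is constant. Integrating once:
    z(θ) = a θ + b,
a helix on the cylinder (a straight line when the cylinder is unrolled). The constants a, b are determined by the endpoint conditions.
With endpoint conditions z(0) = 3 and z(π) = 15: from z(0) = b we get b = 3, and a·π + 3 = 15 gives a = 12/π, so
    z(θ) = (12/π) θ + 3.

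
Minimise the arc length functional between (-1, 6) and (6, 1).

Arc-length functional: J[y] = ∫ sqrt(1 + (y')^2) dx.
Lagrangian L = sqrt(1 + (y')^2) has no explicit y dependence, so ∂L/∂y = 0 and the Euler-Lagrange equation gives
    d/dx( y' / sqrt(1 + (y')^2) ) = 0  ⇒  y' / sqrt(1 + (y')^2) = const.
Hence y' is constant, so y(x) is affine.
Fitting the endpoints (-1, 6) and (6, 1):
    slope m = (1 − 6) / (6 − (-1)) = -5/7,
    intercept c = 6 − m·(-1) = 37/7.
Extremal: y(x) = (-5/7) x + 37/7.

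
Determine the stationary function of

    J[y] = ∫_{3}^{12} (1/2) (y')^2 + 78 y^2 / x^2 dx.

The Lagrangian is L = (1/2) (y')^2 + 78 y^2 / x^2.
Compute ∂L/∂y = 156y/x^2, ∂L/∂y' = y'.
The Euler-Lagrange equation d/dx(∂L/∂y') − ∂L/∂y = 0 reduces to
    y'' − 156/x^2 · y = 0  (x > 0).
Its general solution is
    y(x) = A x^13 + B x^(-12),
with A, B fixed by the endpoint conditions.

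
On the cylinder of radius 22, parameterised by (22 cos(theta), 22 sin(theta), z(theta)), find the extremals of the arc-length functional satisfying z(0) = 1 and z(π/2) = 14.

Parameterise the cylinder of radius R = 22 as
    r(θ) = (22 cos θ, 22 sin θ, z(θ)).
The arc-length element is
    ds = sqrt(484 + (dz/dθ)^2) dθ,
so the Lagrangian is L = sqrt(484 + z'^2).
L depends on z' only, not on z or θ, so ∂L/∂z = 0 and
    ∂L/∂z' = z' / sqrt(484 + z'^2).
The Euler-Lagrange equation gives
    d/dθ( z' / sqrt(484 + z'^2) ) = 0,
so z' is constant. Integrating once:
    z(θ) = a θ + b,
a helix on the cylinder (a straight line when the cylinder is unrolled). The constants a, b are determined by the endpoint conditions.
With endpoint conditions z(0) = 1 and z(π/2) = 14: from z(0) = b we get b = 1, and a·π/2 + 1 = 14 gives a = 26/π, so
    z(θ) = (26/π) θ + 1.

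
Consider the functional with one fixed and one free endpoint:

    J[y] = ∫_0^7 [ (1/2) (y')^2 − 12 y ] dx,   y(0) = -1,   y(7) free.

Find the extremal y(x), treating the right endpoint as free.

The Lagrangian L = (1/2) (y')^2 − 12 y gives
    ∂L/∂y = −12,   ∂L/∂y' = y'.
Euler-Lagrange: d/dx(y') − (−12) = 0, i.e. y'' + 12 = 0, so
    y(x) = −(12/2) x^2 + C1 x + C2.
Fixed left endpoint y(0) = -1 ⇒ C2 = -1.
The right endpoint x = 7 is free, so the natural (transversality) condition is ∂L/∂y' |_{x=7} = 0, i.e. y'(7) = 0.
Compute y'(x) = −12 x + C1, so y'(7) = −84 + C1 = 0 ⇒ C1 = 84.
Therefore the extremal is
    y(x) = −6 x^2 + 84 x − 1.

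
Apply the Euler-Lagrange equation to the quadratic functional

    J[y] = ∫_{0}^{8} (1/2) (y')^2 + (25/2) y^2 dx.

The Lagrangian is L = (1/2) (y')^2 + (25/2) y^2.
Compute ∂L/∂y = 25y, ∂L/∂y' = y'.
The Euler-Lagrange equation d/dx(∂L/∂y') − ∂L/∂y = 0 reduces to
    y'' − 25 y = 0.
Its general solution is
    y(x) = A e^(5x) + B e^(−5x),
with A, B fixed by the endpoint conditions.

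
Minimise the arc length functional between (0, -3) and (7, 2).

Arc-length functional: J[y] = ∫ sqrt(1 + (y')^2) dx.
Lagrangian L = sqrt(1 + (y')^2) has no explicit y dependence, so ∂L/∂y = 0 and the Euler-Lagrange equation gives
    d/dx( y' / sqrt(1 + (y')^2) ) = 0  ⇒  y' / sqrt(1 + (y')^2) = const.
Hence y' is constant, so y(x) is affine.
Fitting the endpoints (0, -3) and (7, 2):
    slope m = (2 − (-3)) / (7 − 0) = 5/7,
    intercept c = (-3) − m·0 = -3.
Extremal: y(x) = (5/7) x - 3.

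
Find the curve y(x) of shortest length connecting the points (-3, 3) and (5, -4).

Arc-length functional: J[y] = ∫ sqrt(1 + (y')^2) dx.
Lagrangian L = sqrt(1 + (y')^2) has no explicit y dependence, so ∂L/∂y = 0 and the Euler-Lagrange equation gives
    d/dx( y' / sqrt(1 + (y')^2) ) = 0  ⇒  y' / sqrt(1 + (y')^2) = const.
Hence y' is constant, so y(x) is affine.
Fitting the endpoints (-3, 3) and (5, -4):
    slope m = ((-4) − 3) / (5 − (-3)) = -7/8,
    intercept c = 3 − m·(-3) = 3/8.
Extremal: y(x) = (-7/8) x + 3/8.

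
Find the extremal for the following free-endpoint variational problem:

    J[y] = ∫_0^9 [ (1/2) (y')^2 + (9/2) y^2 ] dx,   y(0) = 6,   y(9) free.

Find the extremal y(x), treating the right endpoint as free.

The Lagrangian L = (1/2) (y')^2 + (9/2) y^2 gives
    ∂L/∂y = 9 y,   ∂L/∂y' = y'.
Euler-Lagrange: y'' − 9 y = 0.
With k = 3, the general solution is
    y(x) = A cosh(3 x) + B sinh(3 x).
Fixed left endpoint y(0) = 6 ⇒ A = 6.
The right endpoint x = 9 is free, so the natural (transversality) condition is ∂L/∂y' |_{x=9} = 0, i.e. y'(9) = 0.
Compute y'(x) = A k sinh(k x) + B k cosh(k x), so
    y'(9) = A k sinh(k·9) + B k cosh(k·9) = 0
    ⇒ B = −A tanh(k·9) = − 6 tanh(3·9).
Therefore the extremal is
    y(x) = 6 cosh(3 x) − 6 tanh(3·9) sinh(3 x).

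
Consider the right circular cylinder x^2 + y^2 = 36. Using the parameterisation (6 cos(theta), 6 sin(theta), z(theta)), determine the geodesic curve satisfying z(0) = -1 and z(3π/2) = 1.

Parameterise the cylinder of radius R = 6 as
    r(θ) = (6 cos θ, 6 sin θ, z(θ)).
The arc-length element is
    ds = sqrt(36 + (dz/dθ)^2) dθ,
so the Lagrangian is L = sqrt(36 + z'^2).
L depends on z' only, not on z or θ, so ∂L/∂z = 0 and
    ∂L/∂z' = z' / sqrt(36 + z'^2).
The Euler-Lagrange equation gives
    d/dθ( z' / sqrt(36 + z'^2) ) = 0,
so z' is constant. Integrating once:
    z(θ) = a θ + b,
a helix on the cylinder (a straight line when the cylinder is unrolled). The constants a, b are determined by the endpoint conditions.
With endpoint conditions z(0) = -1 and z(3π/2) = 1: from z(0) = b we get b = -1, and a·3π/2 + -1 = 1 gives a = 4/(3π), so
    z(θ) = (4/(3π)) θ − 1.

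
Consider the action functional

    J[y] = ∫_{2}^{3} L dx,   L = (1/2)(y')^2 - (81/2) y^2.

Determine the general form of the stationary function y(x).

The Lagrangian is L = (1/2)(y')^2 - (81/2) y^2.
∂L/∂y = -81y.
∂L/∂y' = y'.
The Euler-Lagrange equation d/dx(∂L/∂y') − ∂L/∂y = 0 becomes:
    y'' + 81 y = 0
General solution: y(x) = A sin(9x) + B cos(9x), where A and B are arbitrary constants fixed by the endpoint conditions.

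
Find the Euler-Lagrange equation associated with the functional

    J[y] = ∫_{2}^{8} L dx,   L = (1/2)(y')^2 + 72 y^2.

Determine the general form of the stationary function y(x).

The Lagrangian is L = (1/2)(y')^2 + 72 y^2.
∂L/∂y = 144y.
∂L/∂y' = y'.
The Euler-Lagrange equation d/dx(∂L/∂y') − ∂L/∂y = 0 becomes:
    y'' - 144 y = 0
General solution: y(x) = A e^(12x) + B e^(-12x), where A and B are arbitrary constants fixed by the endpoint conditions.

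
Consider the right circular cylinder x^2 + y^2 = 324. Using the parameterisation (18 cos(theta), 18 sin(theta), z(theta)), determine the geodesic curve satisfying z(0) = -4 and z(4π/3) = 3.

Parameterise the cylinder of radius R = 18 as
    r(θ) = (18 cos θ, 18 sin θ, z(θ)).
The arc-length element is
    ds = sqrt(324 + (dz/dθ)^2) dθ,
so the Lagrangian is L = sqrt(324 + z'^2).
L depends on z' only, not on z or θ, so ∂L/∂z = 0 and
    ∂L/∂z' = z' / sqrt(324 + z'^2).
The Euler-Lagrange equation gives
    d/dθ( z' / sqrt(324 + z'^2) ) = 0,
so z' is constant. Integrating once:
    z(θ) = a θ + b,
a helix on the cylinder (a straight line when the cylinder is unrolled). The constants a, b are determined by the endpoint conditions.
With endpoint conditions z(0) = -4 and z(4π/3) = 3: from z(0) = b we get b = -4, and a·4π/3 + -4 = 3 gives a = 21/(4π), so
    z(θ) = (21/(4π)) θ − 4.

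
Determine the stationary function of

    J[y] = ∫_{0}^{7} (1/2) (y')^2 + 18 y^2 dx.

The Lagrangian is L = (1/2) (y')^2 + 18 y^2.
Compute ∂L/∂y = 36y, ∂L/∂y' = y'.
The Euler-Lagrange equation d/dx(∂L/∂y') − ∂L/∂y = 0 reduces to
    y'' − 36 y = 0.
Its general solution is
    y(x) = A e^(6x) + B e^(−6x),
with A, B fixed by the endpoint conditions.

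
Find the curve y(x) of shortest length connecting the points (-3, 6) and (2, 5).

Arc-length functional: J[y] = ∫ sqrt(1 + (y')^2) dx.
Lagrangian L = sqrt(1 + (y')^2) has no explicit y dependence, so ∂L/∂y = 0 and the Euler-Lagrange equation gives
    d/dx( y' / sqrt(1 + (y')^2) ) = 0  ⇒  y' / sqrt(1 + (y')^2) = const.
Hence y' is constant, so y(x) is affine.
Fitting the endpoints (-3, 6) and (2, 5):
    slope m = (5 − 6) / (2 − (-3)) = -1/5,
    intercept c = 6 − m·(-3) = 27/5.
Extremal: y(x) = (-1/5) x + 27/5.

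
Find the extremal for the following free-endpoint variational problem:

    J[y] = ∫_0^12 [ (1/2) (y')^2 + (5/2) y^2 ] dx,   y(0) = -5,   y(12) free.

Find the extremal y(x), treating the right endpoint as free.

The Lagrangian L = (1/2) (y')^2 + (5/2) y^2 gives
    ∂L/∂y = 5 y,   ∂L/∂y' = y'.
Euler-Lagrange: y'' − 5 y = 0.
With k = sqrt(5), the general solution is
    y(x) = A cosh(sqrt(5) x) + B sinh(sqrt(5) x).
Fixed left endpoint y(0) = -5 ⇒ A = -5.
The right endpoint x = 12 is free, so the natural (transversality) condition is ∂L/∂y' |_{x=12} = 0, i.e. y'(12) = 0.
Compute y'(x) = A k sinh(k x) + B k cosh(k x), so
    y'(12) = A k sinh(k·12) + B k cosh(k·12) = 0
    ⇒ B = −A tanh(k·12) = 5 tanh(sqrt(5)·12).
Therefore the extremal is
    y(x) = −5 cosh(sqrt(5) x) + 5 tanh(sqrt(5)·12) sinh(sqrt(5) x).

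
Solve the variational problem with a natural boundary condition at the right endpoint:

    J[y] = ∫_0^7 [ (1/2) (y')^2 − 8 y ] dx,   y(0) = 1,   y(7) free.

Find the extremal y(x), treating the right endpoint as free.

The Lagrangian L = (1/2) (y')^2 − 8 y gives
    ∂L/∂y = −8,   ∂L/∂y' = y'.
Euler-Lagrange: d/dx(y') − (−8) = 0, i.e. y'' + 8 = 0, so
    y(x) = −(8/2) x^2 + C1 x + C2.
Fixed left endpoint y(0) = 1 ⇒ C2 = 1.
The right endpoint x = 7 is free, so the natural (transversality) condition is ∂L/∂y' |_{x=7} = 0, i.e. y'(7) = 0.
Compute y'(x) = −8 x + C1, so y'(7) = −56 + C1 = 0 ⇒ C1 = 56.
Therefore the extremal is
    y(x) = −4 x^2 + 56 x + 1.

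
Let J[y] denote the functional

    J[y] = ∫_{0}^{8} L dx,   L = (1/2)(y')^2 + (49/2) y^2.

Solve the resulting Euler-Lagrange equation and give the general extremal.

The Lagrangian is L = (1/2)(y')^2 + (49/2) y^2.
∂L/∂y = 49y.
∂L/∂y' = y'.
The Euler-Lagrange equation d/dx(∂L/∂y') − ∂L/∂y = 0 becomes:
    y'' - 49 y = 0
General solution: y(x) = A e^(7x) + B e^(-7x), where A and B are arbitrary constants fixed by the endpoint conditions.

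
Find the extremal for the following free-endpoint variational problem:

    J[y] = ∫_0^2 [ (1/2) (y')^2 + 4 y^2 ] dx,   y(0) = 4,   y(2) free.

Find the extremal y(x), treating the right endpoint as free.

The Lagrangian L = (1/2) (y')^2 + 4 y^2 gives
    ∂L/∂y = 8 y,   ∂L/∂y' = y'.
Euler-Lagrange: y'' − 8 y = 0.
With k = sqrt(8), the general solution is
    y(x) = A cosh(sqrt(8) x) + B sinh(sqrt(8) x).
Fixed left endpoint y(0) = 4 ⇒ A = 4.
The right endpoint x = 2 is free, so the natural (transversality) condition is ∂L/∂y' |_{x=2} = 0, i.e. y'(2) = 0.
Compute y'(x) = A k sinh(k x) + B k cosh(k x), so
    y'(2) = A k sinh(k·2) + B k cosh(k·2) = 0
    ⇒ B = −A tanh(k·2) = − 4 tanh(sqrt(8)·2).
Therefore the extremal is
    y(x) = 4 cosh(sqrt(8) x) − 4 tanh(sqrt(8)·2) sinh(sqrt(8) x).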